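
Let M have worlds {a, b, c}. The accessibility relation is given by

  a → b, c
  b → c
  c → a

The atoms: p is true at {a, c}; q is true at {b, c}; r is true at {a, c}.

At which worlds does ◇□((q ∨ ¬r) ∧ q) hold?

{a, c}

a: successors {b, c}; □((q ∨ ¬r) ∧ q) there: b:T, c:F. ✓
b: successors {c}; □((q ∨ ¬r) ∧ q) there: c:F. ✗
c: successors {a}; □((q ∨ ¬r) ∧ q) there: a:T. ✓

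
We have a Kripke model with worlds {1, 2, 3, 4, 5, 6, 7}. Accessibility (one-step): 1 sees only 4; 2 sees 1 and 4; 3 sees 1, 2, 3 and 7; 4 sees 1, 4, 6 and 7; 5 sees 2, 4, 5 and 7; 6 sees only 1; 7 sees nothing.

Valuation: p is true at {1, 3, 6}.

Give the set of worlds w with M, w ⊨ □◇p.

{1, 7}

1: successors {4}; ◇p there: 4:T. ✓
2: successors {1, 4}; ◇p there: 1:F, 4:T. ✗
3: successors {1, 2, 3, 7}; ◇p there: 1:F, 2:T, 3:T, 7:F. ✗
4: successors {1, 4, 6, 7}; ◇p there: 1:F, 4:T, 6:T, 7:F. ✗
5: successors {2, 4, 5, 7}; ◇p there: 2:T, 4:T, 5:F, 7:F. ✗
6: successors {1}; ◇p there: 1:F. ✗
7: no successors, so □◇p holds vacuously. ✓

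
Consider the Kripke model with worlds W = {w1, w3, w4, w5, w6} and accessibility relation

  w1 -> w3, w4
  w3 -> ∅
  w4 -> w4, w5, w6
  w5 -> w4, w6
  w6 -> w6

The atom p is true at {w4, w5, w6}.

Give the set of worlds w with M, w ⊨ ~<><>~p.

{w1, w3, w4, w5, w6}

w1: <><>~p is F. ✓
w3: <><>~p is F. ✓
w4: <><>~p is F. ✓
w5: <><>~p is F. ✓
w6: <><>~p is F. ✓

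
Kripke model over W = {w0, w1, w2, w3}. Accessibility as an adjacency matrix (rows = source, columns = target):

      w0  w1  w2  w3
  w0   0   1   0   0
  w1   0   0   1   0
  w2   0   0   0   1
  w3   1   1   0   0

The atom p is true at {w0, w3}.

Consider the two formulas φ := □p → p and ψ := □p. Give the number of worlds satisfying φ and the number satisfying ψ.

3 and 1

For □p → p:
w0: □p is F, p is T. ✓
w1: □p is F, p is F. ✓
w2: □p is T, p is F. ✗
w3: □p is F, p is T. ✓
— 3 worlds.
For □p:
w0: successors {w1}; p there: w1:F. ✗
w1: successors {w2}; p there: w2:F. ✗
w2: successors {w3}; p there: w3:T. ✓
w3: successors {w0, w1}; p there: w0:T, w1:F. ✗
— 1 world.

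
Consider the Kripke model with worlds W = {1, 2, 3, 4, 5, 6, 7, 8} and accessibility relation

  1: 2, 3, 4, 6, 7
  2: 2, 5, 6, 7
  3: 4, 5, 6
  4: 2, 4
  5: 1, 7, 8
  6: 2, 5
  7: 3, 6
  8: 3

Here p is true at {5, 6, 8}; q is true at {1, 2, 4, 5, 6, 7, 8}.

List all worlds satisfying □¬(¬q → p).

{8}

1: successors {2, 3, 4, 6, 7}; ¬(¬q → p) there: 2:F, 3:T, 4:F, 6:F, 7:F. ✗
2: successors {2, 5, 6, 7}; ¬(¬q → p) there: 2:F, 5:F, 6:F, 7:F. ✗
3: successors {4, 5, 6}; ¬(¬q → p) there: 4:F, 5:F, 6:F. ✗
4: successors {2, 4}; ¬(¬q → p) there: 2:F, 4:F. ✗
5: successors {1, 7, 8}; ¬(¬q → p) there: 1:F, 7:F, 8:F. ✗
6: successors {2, 5}; ¬(¬q → p) there: 2:F, 5:F. ✗
7: successors {3, 6}; ¬(¬q → p) there: 3:T, 6:F. ✗
8: successors {3}; ¬(¬q → p) there: 3:T. ✓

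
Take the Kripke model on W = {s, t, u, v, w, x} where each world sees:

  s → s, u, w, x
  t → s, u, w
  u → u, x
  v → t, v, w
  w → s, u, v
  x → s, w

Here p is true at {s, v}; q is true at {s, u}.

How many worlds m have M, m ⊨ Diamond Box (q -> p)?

4

s: successors {s, u, w, x}; Box (q -> p) there: s:F, u:F, w:F, x:T. ✓
t: successors {s, u, w}; Box (q -> p) there: s:F, u:F, w:F. ✗
u: successors {u, x}; Box (q -> p) there: u:F, x:T. ✓
v: successors {t, v, w}; Box (q -> p) there: t:F, v:T, w:F. ✓
w: successors {s, u, v}; Box (q -> p) there: s:F, u:F, v:T. ✓
x: successors {s, w}; Box (q -> p) there: s:F, w:F. ✗
Satisfying worlds: {s, u, v, w}.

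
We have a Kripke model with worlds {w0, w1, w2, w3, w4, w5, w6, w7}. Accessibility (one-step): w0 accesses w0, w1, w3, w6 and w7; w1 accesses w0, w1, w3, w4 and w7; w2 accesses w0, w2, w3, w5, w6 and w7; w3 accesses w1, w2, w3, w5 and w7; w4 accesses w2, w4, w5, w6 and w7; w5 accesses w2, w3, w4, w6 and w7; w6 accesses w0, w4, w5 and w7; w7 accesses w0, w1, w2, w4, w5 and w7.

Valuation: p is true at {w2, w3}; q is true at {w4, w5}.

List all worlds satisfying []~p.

w0: successors {w0, w1, w3, w6, w7}; ~p there: w0:T, w1:T, w3:F, w6:T, w7:T. ✗
w1: successors {w0, w1, w3, w4, w7}; ~p there: w0:T, w1:T, w3:F, w4:T, w7:T. ✗
w2: successors {w0, w2, w3, w5, w6, w7}; ~p there: w0:T, w2:F, w3:F, w5:T, w6:T, w7:T. ✗
w3: successors {w1, w2, w3, w5, w7}; ~p there: w1:T, w2:F, w3:F, w5:T, w7:T. ✗
w4: successors {w2, w4, w5, w6, w7}; ~p there: w2:F, w4:T, w5:T, w6:T, w7:T. ✗
w5: successors {w2, w3, w4, w6, w7}; ~p there: w2:F, w3:F, w4:T, w6:T, w7:T. ✗
w6: successors {w0, w4, w5, w7}; ~p there: w0:T, w4:T, w5:T, w7:T. ✓
w7: successors {w0, w1, w2, w4, w5, w7}; ~p there: w0:T, w1:T, w2:F, w4:T, w5:T, w7:T. ✗

{w6}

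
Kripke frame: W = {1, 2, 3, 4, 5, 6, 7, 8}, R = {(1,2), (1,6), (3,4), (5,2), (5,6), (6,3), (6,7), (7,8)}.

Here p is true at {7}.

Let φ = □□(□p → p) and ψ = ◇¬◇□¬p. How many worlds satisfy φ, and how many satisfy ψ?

For □□(□p → p):
1: successors {2, 6}; □(□p → p) there: 2:T, 6:T. ✓
2: no successors, so □□(□p → p) holds vacuously. ✓
3: successors {4}; □(□p → p) there: 4:T. ✓
4: no successors, so □□(□p → p) holds vacuously. ✓
5: successors {2, 6}; □(□p → p) there: 2:T, 6:T. ✓
6: successors {3, 7}; □(□p → p) there: 3:F, 7:F. ✗
7: successors {8}; □(□p → p) there: 8:T. ✓
8: no successors, so □□(□p → p) holds vacuously. ✓
— 7 worlds.
For ◇¬◇□¬p:
1: successors {2, 6}; ¬◇□¬p there: 2:T, 6:F. ✓
2: no successors, so ◇¬◇□¬p fails. ✗
3: successors {4}; ¬◇□¬p there: 4:T. ✓
4: no successors, so ◇¬◇□¬p fails. ✗
5: successors {2, 6}; ¬◇□¬p there: 2:T, 6:F. ✓
6: successors {3, 7}; ¬◇□¬p there: 3:F, 7:F. ✗
7: successors {8}; ¬◇□¬p there: 8:T. ✓
8: no successors, so ◇¬◇□¬p fails. ✗
— 4 worlds.

7 and 4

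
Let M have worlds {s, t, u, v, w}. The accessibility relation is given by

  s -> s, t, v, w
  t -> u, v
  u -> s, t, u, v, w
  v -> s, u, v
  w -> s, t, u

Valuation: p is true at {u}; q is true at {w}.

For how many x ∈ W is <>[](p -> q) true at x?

4

s: successors {s, t, v, w}; [](p -> q) there: s:T, t:F, v:F, w:F. ✓
t: successors {u, v}; [](p -> q) there: u:F, v:F. ✗
u: successors {s, t, u, v, w}; [](p -> q) there: s:T, t:F, u:F, v:F, w:F. ✓
v: successors {s, u, v}; [](p -> q) there: s:T, u:F, v:F. ✓
w: successors {s, t, u}; [](p -> q) there: s:T, t:F, u:F. ✓
Satisfying worlds: {s, u, v, w}.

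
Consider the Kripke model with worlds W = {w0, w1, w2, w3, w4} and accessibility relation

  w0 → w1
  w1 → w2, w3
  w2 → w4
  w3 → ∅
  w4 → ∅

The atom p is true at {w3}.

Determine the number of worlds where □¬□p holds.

3

w0: successors {w1}; ¬□p there: w1:T. ✓
w1: successors {w2, w3}; ¬□p there: w2:T, w3:F. ✗
w2: successors {w4}; ¬□p there: w4:F. ✗
w3: no successors, so □¬□p holds vacuously. ✓
w4: no successors, so □¬□p holds vacuously. ✓
Satisfying worlds: {w0, w3, w4}.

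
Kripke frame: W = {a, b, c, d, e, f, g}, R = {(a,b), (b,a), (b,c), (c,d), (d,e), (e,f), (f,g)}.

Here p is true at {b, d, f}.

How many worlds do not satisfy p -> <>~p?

a: p is F, <>~p is F. ✓
b: p is T, <>~p is T. ✓
c: p is F, <>~p is F. ✓
d: p is T, <>~p is T. ✓
e: p is F, <>~p is F. ✓
f: p is T, <>~p is T. ✓
g: p is F, <>~p is F. ✓
Satisfying worlds: {a, b, c, d, e, f, g}.
So p -> <>~p fails at the other 0 worlds.

0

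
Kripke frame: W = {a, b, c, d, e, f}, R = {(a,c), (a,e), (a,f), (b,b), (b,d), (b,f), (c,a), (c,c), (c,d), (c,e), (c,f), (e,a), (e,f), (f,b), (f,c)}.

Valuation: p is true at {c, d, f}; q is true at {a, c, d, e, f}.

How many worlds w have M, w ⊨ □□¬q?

a: successors {c, e, f}; □¬q there: c:F, e:F, f:F. ✗
b: successors {b, d, f}; □¬q there: b:F, d:T, f:F. ✗
c: successors {a, c, d, e, f}; □¬q there: a:F, c:F, d:T, e:F, f:F. ✗
d: no successors, so □□¬q holds vacuously. ✓
e: successors {a, f}; □¬q there: a:F, f:F. ✗
f: successors {b, c}; □¬q there: b:F, c:F. ✗
Satisfying worlds: {d}.

1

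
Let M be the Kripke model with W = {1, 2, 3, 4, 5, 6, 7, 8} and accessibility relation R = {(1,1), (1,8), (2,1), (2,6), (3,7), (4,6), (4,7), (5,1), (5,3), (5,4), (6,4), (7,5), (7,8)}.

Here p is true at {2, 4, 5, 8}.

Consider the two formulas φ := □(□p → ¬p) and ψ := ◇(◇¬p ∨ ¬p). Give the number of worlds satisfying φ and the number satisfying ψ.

For □(□p → ¬p):
1: successors {1, 8}; □p → ¬p there: 1:T, 8:F. ✗
2: successors {1, 6}; □p → ¬p there: 1:T, 6:T. ✓
3: successors {7}; □p → ¬p there: 7:T. ✓
4: successors {6, 7}; □p → ¬p there: 6:T, 7:T. ✓
5: successors {1, 3, 4}; □p → ¬p there: 1:T, 3:T, 4:T. ✓
6: successors {4}; □p → ¬p there: 4:T. ✓
7: successors {5, 8}; □p → ¬p there: 5:T, 8:F. ✗
8: no successors, so □(□p → ¬p) holds vacuously. ✓
— 6 worlds.
For ◇(◇¬p ∨ ¬p):
1: successors {1, 8}; ◇¬p ∨ ¬p there: 1:T, 8:F. ✓
2: successors {1, 6}; ◇¬p ∨ ¬p there: 1:T, 6:T. ✓
3: successors {7}; ◇¬p ∨ ¬p there: 7:T. ✓
4: successors {6, 7}; ◇¬p ∨ ¬p there: 6:T, 7:T. ✓
5: successors {1, 3, 4}; ◇¬p ∨ ¬p there: 1:T, 3:T, 4:T. ✓
6: successors {4}; ◇¬p ∨ ¬p there: 4:T. ✓
7: successors {5, 8}; ◇¬p ∨ ¬p there: 5:T, 8:F. ✓
8: no successors, so ◇(◇¬p ∨ ¬p) fails. ✗
— 7 worlds.

6 and 7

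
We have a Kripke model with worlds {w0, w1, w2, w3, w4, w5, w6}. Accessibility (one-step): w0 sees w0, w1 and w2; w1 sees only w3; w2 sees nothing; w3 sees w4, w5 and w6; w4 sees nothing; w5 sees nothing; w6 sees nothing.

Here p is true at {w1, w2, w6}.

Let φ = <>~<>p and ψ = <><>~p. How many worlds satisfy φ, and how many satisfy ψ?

For <>~<>p:
w0: successors {w0, w1, w2}; ~<>p there: w0:F, w1:T, w2:T. ✓
w1: successors {w3}; ~<>p there: w3:F. ✗
w2: no successors, so <>~<>p fails. ✗
w3: successors {w4, w5, w6}; ~<>p there: w4:T, w5:T, w6:T. ✓
w4: no successors, so <>~<>p fails. ✗
w5: no successors, so <>~<>p fails. ✗
w6: no successors, so <>~<>p fails. ✗
— 2 worlds.
For <><>~p:
w0: successors {w0, w1, w2}; <>~p there: w0:T, w1:T, w2:F. ✓
w1: successors {w3}; <>~p there: w3:T. ✓
w2: no successors, so <><>~p fails. ✗
w3: successors {w4, w5, w6}; <>~p there: w4:F, w5:F, w6:F. ✗
w4: no successors, so <><>~p fails. ✗
w5: no successors, so <><>~p fails. ✗
w6: no successors, so <><>~p fails. ✗
— 2 worlds.

2 and 2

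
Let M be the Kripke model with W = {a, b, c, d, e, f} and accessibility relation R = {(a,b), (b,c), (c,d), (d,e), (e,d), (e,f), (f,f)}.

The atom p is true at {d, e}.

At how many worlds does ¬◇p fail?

3

a: ◇p is F. ✓
b: ◇p is F. ✓
c: ◇p is T. ✗
d: ◇p is T. ✗
e: ◇p is T. ✗
f: ◇p is F. ✓
Satisfying worlds: {a, b, f}.
So ¬◇p fails at the other 3 worlds.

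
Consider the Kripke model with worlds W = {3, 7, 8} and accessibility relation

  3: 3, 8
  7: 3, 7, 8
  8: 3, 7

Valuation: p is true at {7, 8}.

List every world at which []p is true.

∅

3: successors {3, 8}; p there: 3:F, 8:T. ✗
7: successors {3, 7, 8}; p there: 3:F, 7:T, 8:T. ✗
8: successors {3, 7}; p there: 3:F, 7:T. ✗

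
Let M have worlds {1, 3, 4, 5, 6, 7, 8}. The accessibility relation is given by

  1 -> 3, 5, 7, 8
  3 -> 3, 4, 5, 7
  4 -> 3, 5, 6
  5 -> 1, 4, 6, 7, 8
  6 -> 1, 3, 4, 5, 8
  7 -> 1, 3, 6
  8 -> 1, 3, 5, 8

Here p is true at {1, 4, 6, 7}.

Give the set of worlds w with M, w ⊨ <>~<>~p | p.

1: <>~<>~p is F, p is T. ✓
3: <>~<>~p is F, p is F. ✗
4: <>~<>~p is F, p is T. ✓
5: <>~<>~p is F, p is F. ✗
6: <>~<>~p is F, p is T. ✓
7: <>~<>~p is F, p is T. ✓
8: <>~<>~p is F, p is F. ✗

{1, 4, 6, 7}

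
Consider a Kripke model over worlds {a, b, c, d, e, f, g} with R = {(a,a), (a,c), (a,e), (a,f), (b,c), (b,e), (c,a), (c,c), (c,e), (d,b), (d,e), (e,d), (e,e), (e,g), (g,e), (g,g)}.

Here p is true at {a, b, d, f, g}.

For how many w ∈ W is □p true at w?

a: successors {a, c, e, f}; p there: a:T, c:F, e:F, f:T. ✗
b: successors {c, e}; p there: c:F, e:F. ✗
c: successors {a, c, e}; p there: a:T, c:F, e:F. ✗
d: successors {b, e}; p there: b:T, e:F. ✗
e: successors {d, e, g}; p there: d:T, e:F, g:T. ✗
f: no successors, so □p holds vacuously. ✓
g: successors {e, g}; p there: e:F, g:T. ✗
Satisfying worlds: {f}.

1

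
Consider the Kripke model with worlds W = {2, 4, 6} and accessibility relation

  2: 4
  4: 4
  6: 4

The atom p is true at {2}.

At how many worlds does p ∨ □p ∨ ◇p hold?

2: p ∨ □p is T, ◇p is F. ✓
4: p ∨ □p is F, ◇p is F. ✗
6: p ∨ □p is F, ◇p is F. ✗
Satisfying worlds: {2}.

1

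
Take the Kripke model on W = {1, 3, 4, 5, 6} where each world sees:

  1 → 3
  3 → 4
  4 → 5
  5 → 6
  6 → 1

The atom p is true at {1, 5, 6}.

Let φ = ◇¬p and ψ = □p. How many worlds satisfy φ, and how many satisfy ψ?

2 and 3

For ◇¬p:
1: successors {3}; ¬p there: 3:T. ✓
3: successors {4}; ¬p there: 4:T. ✓
4: successors {5}; ¬p there: 5:F. ✗
5: successors {6}; ¬p there: 6:F. ✗
6: successors {1}; ¬p there: 1:F. ✗
— 2 worlds.
For □p:
1: successors {3}; p there: 3:F. ✗
3: successors {4}; p there: 4:F. ✗
4: successors {5}; p there: 5:T. ✓
5: successors {6}; p there: 6:T. ✓
6: successors {1}; p there: 1:T. ✓
— 3 worlds.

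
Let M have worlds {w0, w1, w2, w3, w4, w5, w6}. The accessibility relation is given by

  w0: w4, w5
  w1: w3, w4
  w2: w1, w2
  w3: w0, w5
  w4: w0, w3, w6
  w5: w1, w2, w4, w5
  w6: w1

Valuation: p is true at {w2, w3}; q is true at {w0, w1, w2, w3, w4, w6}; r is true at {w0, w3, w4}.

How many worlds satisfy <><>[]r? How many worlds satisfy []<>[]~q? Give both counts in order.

5 and 0

For <><>[]r:
w0: successors {w4, w5}; <>[]r there: w4:F, w5:T. ✓
w1: successors {w3, w4}; <>[]r there: w3:F, w4:F. ✗
w2: successors {w1, w2}; <>[]r there: w1:F, w2:T. ✓
w3: successors {w0, w5}; <>[]r there: w0:F, w5:T. ✓
w4: successors {w0, w3, w6}; <>[]r there: w0:F, w3:F, w6:T. ✓
w5: successors {w1, w2, w4, w5}; <>[]r there: w1:F, w2:T, w4:F, w5:T. ✓
w6: successors {w1}; <>[]r there: w1:F. ✗
— 5 worlds.
For []<>[]~q:
w0: successors {w4, w5}; <>[]~q there: w4:F, w5:F. ✗
w1: successors {w3, w4}; <>[]~q there: w3:F, w4:F. ✗
w2: successors {w1, w2}; <>[]~q there: w1:F, w2:F. ✗
w3: successors {w0, w5}; <>[]~q there: w0:F, w5:F. ✗
w4: successors {w0, w3, w6}; <>[]~q there: w0:F, w3:F, w6:F. ✗
w5: successors {w1, w2, w4, w5}; <>[]~q there: w1:F, w2:F, w4:F, w5:F. ✗
w6: successors {w1}; <>[]~q there: w1:F. ✗
— 0 worlds.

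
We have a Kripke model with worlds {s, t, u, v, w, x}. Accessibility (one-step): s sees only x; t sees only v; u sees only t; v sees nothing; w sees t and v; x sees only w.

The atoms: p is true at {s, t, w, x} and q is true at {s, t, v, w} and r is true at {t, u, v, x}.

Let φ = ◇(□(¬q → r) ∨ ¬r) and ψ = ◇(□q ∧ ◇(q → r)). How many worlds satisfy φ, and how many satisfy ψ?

For ◇(□(¬q → r) ∨ ¬r):
s: successors {x}; □(¬q → r) ∨ ¬r there: x:T. ✓
t: successors {v}; □(¬q → r) ∨ ¬r there: v:T. ✓
u: successors {t}; □(¬q → r) ∨ ¬r there: t:T. ✓
v: no successors, so ◇(□(¬q → r) ∨ ¬r) fails. ✗
w: successors {t, v}; □(¬q → r) ∨ ¬r there: t:T, v:T. ✓
x: successors {w}; □(¬q → r) ∨ ¬r there: w:T. ✓
— 5 worlds.
For ◇(□q ∧ ◇(q → r)):
s: successors {x}; □q ∧ ◇(q → r) there: x:F. ✗
t: successors {v}; □q ∧ ◇(q → r) there: v:F. ✗
u: successors {t}; □q ∧ ◇(q → r) there: t:T. ✓
v: no successors, so ◇(□q ∧ ◇(q → r)) fails. ✗
w: successors {t, v}; □q ∧ ◇(q → r) there: t:T, v:F. ✓
x: successors {w}; □q ∧ ◇(q → r) there: w:T. ✓
— 3 worlds.

5 and 3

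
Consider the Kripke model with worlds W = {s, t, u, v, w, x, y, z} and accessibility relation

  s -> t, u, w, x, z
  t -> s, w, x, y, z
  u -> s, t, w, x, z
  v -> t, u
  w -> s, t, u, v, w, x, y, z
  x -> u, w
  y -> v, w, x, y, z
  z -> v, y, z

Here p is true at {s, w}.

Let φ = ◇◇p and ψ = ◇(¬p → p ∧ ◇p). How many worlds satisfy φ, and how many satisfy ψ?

For ◇◇p:
s: successors {t, u, w, x, z}; ◇p there: t:T, u:T, w:T, x:T, z:F. ✓
t: successors {s, w, x, y, z}; ◇p there: s:T, w:T, x:T, y:T, z:F. ✓
u: successors {s, t, w, x, z}; ◇p there: s:T, t:T, w:T, x:T, z:F. ✓
v: successors {t, u}; ◇p there: t:T, u:T. ✓
w: successors {s, t, u, v, w, x, y, z}; ◇p there: s:T, t:T, u:T, v:F, w:T, x:T, y:T, z:F. ✓
x: successors {u, w}; ◇p there: u:T, w:T. ✓
y: successors {v, w, x, y, z}; ◇p there: v:F, w:T, x:T, y:T, z:F. ✓
z: successors {v, y, z}; ◇p there: v:F, y:T, z:F. ✓
— 8 worlds.
For ◇(¬p → p ∧ ◇p):
s: successors {t, u, w, x, z}; ¬p → p ∧ ◇p there: t:F, u:F, w:T, x:F, z:F. ✓
t: successors {s, w, x, y, z}; ¬p → p ∧ ◇p there: s:T, w:T, x:F, y:F, z:F. ✓
u: successors {s, t, w, x, z}; ¬p → p ∧ ◇p there: s:T, t:F, w:T, x:F, z:F. ✓
v: successors {t, u}; ¬p → p ∧ ◇p there: t:F, u:F. ✗
w: successors {s, t, u, v, w, x, y, z}; ¬p → p ∧ ◇p there: s:T, t:F, u:F, v:F, w:T, x:F, y:F, z:F. ✓
x: successors {u, w}; ¬p → p ∧ ◇p there: u:F, w:T. ✓
y: successors {v, w, x, y, z}; ¬p → p ∧ ◇p there: v:F, w:T, x:F, y:F, z:F. ✓
z: successors {v, y, z}; ¬p → p ∧ ◇p there: v:F, y:F, z:F. ✗
— 6 worlds.

8 and 6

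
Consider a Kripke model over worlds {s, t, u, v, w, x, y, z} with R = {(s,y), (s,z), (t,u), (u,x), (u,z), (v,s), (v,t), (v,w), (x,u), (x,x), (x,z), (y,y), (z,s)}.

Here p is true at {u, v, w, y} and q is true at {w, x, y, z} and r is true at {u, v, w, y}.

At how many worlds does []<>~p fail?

s: successors {y, z}; <>~p there: y:F, z:T. ✗
t: successors {u}; <>~p there: u:T. ✓
u: successors {x, z}; <>~p there: x:T, z:T. ✓
v: successors {s, t, w}; <>~p there: s:T, t:F, w:F. ✗
w: no successors, so []<>~p holds vacuously. ✓
x: successors {u, x, z}; <>~p there: u:T, x:T, z:T. ✓
y: successors {y}; <>~p there: y:F. ✗
z: successors {s}; <>~p there: s:T. ✓
Satisfying worlds: {t, u, w, x, z}.
So []<>~p fails at the other 3 worlds.

3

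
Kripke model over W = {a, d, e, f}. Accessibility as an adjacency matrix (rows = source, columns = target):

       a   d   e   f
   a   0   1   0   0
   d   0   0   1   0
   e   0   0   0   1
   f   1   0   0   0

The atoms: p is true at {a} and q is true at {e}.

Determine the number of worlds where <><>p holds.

a: successors {d}; <>p there: d:F. ✗
d: successors {e}; <>p there: e:F. ✗
e: successors {f}; <>p there: f:T. ✓
f: successors {a}; <>p there: a:F. ✗
Satisfying worlds: {e}.

1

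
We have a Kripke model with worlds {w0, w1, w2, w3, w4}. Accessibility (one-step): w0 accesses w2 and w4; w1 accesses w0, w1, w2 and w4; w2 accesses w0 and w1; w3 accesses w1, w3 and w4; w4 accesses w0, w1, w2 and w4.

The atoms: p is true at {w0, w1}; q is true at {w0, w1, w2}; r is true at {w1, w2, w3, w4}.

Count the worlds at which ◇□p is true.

w0: successors {w2, w4}; □p there: w2:T, w4:F. ✓
w1: successors {w0, w1, w2, w4}; □p there: w0:F, w1:F, w2:T, w4:F. ✓
w2: successors {w0, w1}; □p there: w0:F, w1:F. ✗
w3: successors {w1, w3, w4}; □p there: w1:F, w3:F, w4:F. ✗
w4: successors {w0, w1, w2, w4}; □p there: w0:F, w1:F, w2:T, w4:F. ✓
Satisfying worlds: {w0, w1, w4}.

3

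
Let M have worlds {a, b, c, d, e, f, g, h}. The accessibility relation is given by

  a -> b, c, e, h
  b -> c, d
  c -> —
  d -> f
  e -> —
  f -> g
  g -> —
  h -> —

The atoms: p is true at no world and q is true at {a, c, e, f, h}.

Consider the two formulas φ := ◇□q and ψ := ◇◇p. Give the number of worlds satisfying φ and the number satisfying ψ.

3 and 0

For ◇□q:
a: successors {b, c, e, h}; □q there: b:F, c:T, e:T, h:T. ✓
b: successors {c, d}; □q there: c:T, d:T. ✓
c: no successors, so ◇□q fails. ✗
d: successors {f}; □q there: f:F. ✗
e: no successors, so ◇□q fails. ✗
f: successors {g}; □q there: g:T. ✓
g: no successors, so ◇□q fails. ✗
h: no successors, so ◇□q fails. ✗
— 3 worlds.
For ◇◇p:
a: successors {b, c, e, h}; ◇p there: b:F, c:F, e:F, h:F. ✗
b: successors {c, d}; ◇p there: c:F, d:F. ✗
c: no successors, so ◇◇p fails. ✗
d: successors {f}; ◇p there: f:F. ✗
e: no successors, so ◇◇p fails. ✗
f: successors {g}; ◇p there: g:F. ✗
g: no successors, so ◇◇p fails. ✗
h: no successors, so ◇◇p fails. ✗
— 0 worlds.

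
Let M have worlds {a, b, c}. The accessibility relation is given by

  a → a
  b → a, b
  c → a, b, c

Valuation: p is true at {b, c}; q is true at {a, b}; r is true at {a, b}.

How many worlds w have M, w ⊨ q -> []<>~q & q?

a: q is T, []<>~q & q is F. ✗
b: q is T, []<>~q & q is F. ✗
c: q is F, []<>~q & q is F. ✓
Satisfying worlds: {c}.

1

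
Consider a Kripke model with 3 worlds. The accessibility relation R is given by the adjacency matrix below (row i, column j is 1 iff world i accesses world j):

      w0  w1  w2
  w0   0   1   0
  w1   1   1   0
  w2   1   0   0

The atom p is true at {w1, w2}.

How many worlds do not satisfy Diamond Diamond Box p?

1

w0: successors {w1}; Diamond Box p there: w1:T. ✓
w1: successors {w0, w1}; Diamond Box p there: w0:F, w1:T. ✓
w2: successors {w0}; Diamond Box p there: w0:F. ✗
Satisfying worlds: {w0, w1}.
So Diamond Diamond Box p fails at the other 1 world.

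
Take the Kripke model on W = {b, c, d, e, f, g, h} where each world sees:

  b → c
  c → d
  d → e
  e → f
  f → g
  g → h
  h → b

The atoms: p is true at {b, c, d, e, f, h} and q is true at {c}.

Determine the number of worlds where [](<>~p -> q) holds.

6

b: successors {c}; <>~p -> q there: c:T. ✓
c: successors {d}; <>~p -> q there: d:T. ✓
d: successors {e}; <>~p -> q there: e:T. ✓
e: successors {f}; <>~p -> q there: f:F. ✗
f: successors {g}; <>~p -> q there: g:T. ✓
g: successors {h}; <>~p -> q there: h:T. ✓
h: successors {b}; <>~p -> q there: b:T. ✓
Satisfying worlds: {b, c, d, f, g, h}.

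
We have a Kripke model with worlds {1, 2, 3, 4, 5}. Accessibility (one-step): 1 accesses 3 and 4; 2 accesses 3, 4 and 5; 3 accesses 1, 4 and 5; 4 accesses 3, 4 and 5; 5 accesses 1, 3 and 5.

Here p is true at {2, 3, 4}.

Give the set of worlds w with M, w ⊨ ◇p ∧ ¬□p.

1: ◇p is T, ¬□p is F. ✗
2: ◇p is T, ¬□p is T. ✓
3: ◇p is T, ¬□p is T. ✓
4: ◇p is T, ¬□p is T. ✓
5: ◇p is T, ¬□p is T. ✓

{2, 3, 4, 5}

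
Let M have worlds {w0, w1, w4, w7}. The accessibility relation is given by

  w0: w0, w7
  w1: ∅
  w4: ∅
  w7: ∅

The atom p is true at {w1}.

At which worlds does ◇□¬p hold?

w0: successors {w0, w7}; □¬p there: w0:T, w7:T. ✓
w1: no successors, so ◇□¬p fails. ✗
w4: no successors, so ◇□¬p fails. ✗
w7: no successors, so ◇□¬p fails. ✗

{w0}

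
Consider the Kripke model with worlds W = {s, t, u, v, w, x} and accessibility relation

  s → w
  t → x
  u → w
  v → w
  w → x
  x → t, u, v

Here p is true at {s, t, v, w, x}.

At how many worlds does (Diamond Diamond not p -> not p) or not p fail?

2

s: Diamond Diamond not p -> not p is T, not p is F. ✓
t: Diamond Diamond not p -> not p is F, not p is F. ✗
u: Diamond Diamond not p -> not p is T, not p is T. ✓
v: Diamond Diamond not p -> not p is T, not p is F. ✓
w: Diamond Diamond not p -> not p is F, not p is F. ✗
x: Diamond Diamond not p -> not p is T, not p is F. ✓
Satisfying worlds: {s, u, v, x}.
So (Diamond Diamond not p -> not p) or not p fails at the other 2 worlds.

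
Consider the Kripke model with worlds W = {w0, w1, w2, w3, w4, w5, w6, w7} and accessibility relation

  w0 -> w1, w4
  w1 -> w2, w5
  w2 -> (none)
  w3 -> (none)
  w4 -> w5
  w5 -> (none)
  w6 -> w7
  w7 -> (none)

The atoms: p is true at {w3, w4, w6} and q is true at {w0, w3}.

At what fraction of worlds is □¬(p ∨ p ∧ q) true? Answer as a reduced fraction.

w0: successors {w1, w4}; ¬(p ∨ p ∧ q) there: w1:T, w4:F. ✗
w1: successors {w2, w5}; ¬(p ∨ p ∧ q) there: w2:T, w5:T. ✓
w2: no successors, so □¬(p ∨ p ∧ q) holds vacuously. ✓
w3: no successors, so □¬(p ∨ p ∧ q) holds vacuously. ✓
w4: successors {w5}; ¬(p ∨ p ∧ q) there: w5:T. ✓
w5: no successors, so □¬(p ∨ p ∧ q) holds vacuously. ✓
w6: successors {w7}; ¬(p ∨ p ∧ q) there: w7:T. ✓
w7: no successors, so □¬(p ∨ p ∧ q) holds vacuously. ✓
That's 7 of 8 worlds, so 7/8.

7/8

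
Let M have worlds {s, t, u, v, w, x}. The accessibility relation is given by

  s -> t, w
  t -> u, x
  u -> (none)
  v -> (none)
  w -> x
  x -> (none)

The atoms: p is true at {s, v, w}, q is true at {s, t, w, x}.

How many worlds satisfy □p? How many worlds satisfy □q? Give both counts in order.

3 and 5

For □p:
s: successors {t, w}; p there: t:F, w:T. ✗
t: successors {u, x}; p there: u:F, x:F. ✗
u: no successors, so □p holds vacuously. ✓
v: no successors, so □p holds vacuously. ✓
w: successors {x}; p there: x:F. ✗
x: no successors, so □p holds vacuously. ✓
— 3 worlds.
For □q:
s: successors {t, w}; q there: t:T, w:T. ✓
t: successors {u, x}; q there: u:F, x:T. ✗
u: no successors, so □q holds vacuously. ✓
v: no successors, so □q holds vacuously. ✓
w: successors {x}; q there: x:T. ✓
x: no successors, so □q holds vacuously. ✓
— 5 worlds.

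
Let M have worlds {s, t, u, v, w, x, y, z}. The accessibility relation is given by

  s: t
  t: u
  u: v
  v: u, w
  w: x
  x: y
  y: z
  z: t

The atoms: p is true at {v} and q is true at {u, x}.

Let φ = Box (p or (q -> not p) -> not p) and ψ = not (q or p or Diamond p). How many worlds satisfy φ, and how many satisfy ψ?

7 and 5

For Box (p or (q -> not p) -> not p):
s: successors {t}; p or (q -> not p) -> not p there: t:T. ✓
t: successors {u}; p or (q -> not p) -> not p there: u:T. ✓
u: successors {v}; p or (q -> not p) -> not p there: v:F. ✗
v: successors {u, w}; p or (q -> not p) -> not p there: u:T, w:T. ✓
w: successors {x}; p or (q -> not p) -> not p there: x:T. ✓
x: successors {y}; p or (q -> not p) -> not p there: y:T. ✓
y: successors {z}; p or (q -> not p) -> not p there: z:T. ✓
z: successors {t}; p or (q -> not p) -> not p there: t:T. ✓
— 7 worlds.
For not (q or p or Diamond p):
s: q or p or Diamond p is F. ✓
t: q or p or Diamond p is F. ✓
u: q or p or Diamond p is T. ✗
v: q or p or Diamond p is T. ✗
w: q or p or Diamond p is F. ✓
x: q or p or Diamond p is T. ✗
y: q or p or Diamond p is F. ✓
z: q or p or Diamond p is F. ✓
— 5 worlds.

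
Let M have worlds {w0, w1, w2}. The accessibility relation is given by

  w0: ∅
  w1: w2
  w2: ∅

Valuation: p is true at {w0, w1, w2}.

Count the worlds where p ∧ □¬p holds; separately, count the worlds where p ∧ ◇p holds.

2 and 1

For p ∧ □¬p:
w0: p is T, □¬p is T. ✓
w1: p is T, □¬p is F. ✗
w2: p is T, □¬p is T. ✓
— 2 worlds.
For p ∧ ◇p:
w0: p is T, ◇p is F. ✗
w1: p is T, ◇p is T. ✓
w2: p is T, ◇p is F. ✗
— 1 world.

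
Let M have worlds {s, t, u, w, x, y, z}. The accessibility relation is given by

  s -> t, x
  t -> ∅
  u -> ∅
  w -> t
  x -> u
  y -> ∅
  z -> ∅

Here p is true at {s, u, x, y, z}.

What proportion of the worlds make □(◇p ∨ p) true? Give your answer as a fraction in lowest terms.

5/7

s: successors {t, x}; ◇p ∨ p there: t:F, x:T. ✗
t: no successors, so □(◇p ∨ p) holds vacuously. ✓
u: no successors, so □(◇p ∨ p) holds vacuously. ✓
w: successors {t}; ◇p ∨ p there: t:F. ✗
x: successors {u}; ◇p ∨ p there: u:T. ✓
y: no successors, so □(◇p ∨ p) holds vacuously. ✓
z: no successors, so □(◇p ∨ p) holds vacuously. ✓
That's 5 of 7 worlds, so 5/7.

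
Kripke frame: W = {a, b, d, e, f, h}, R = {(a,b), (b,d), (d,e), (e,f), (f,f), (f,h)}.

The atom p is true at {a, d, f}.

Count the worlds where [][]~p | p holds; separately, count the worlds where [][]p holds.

For [][]~p | p:
a: [][]~p is F, p is T. ✓
b: [][]~p is T, p is F. ✓
d: [][]~p is F, p is T. ✓
e: [][]~p is F, p is F. ✗
f: [][]~p is F, p is T. ✓
h: [][]~p is T, p is F. ✓
— 5 worlds.
For [][]p:
a: successors {b}; []p there: b:T. ✓
b: successors {d}; []p there: d:F. ✗
d: successors {e}; []p there: e:T. ✓
e: successors {f}; []p there: f:F. ✗
f: successors {f, h}; []p there: f:F, h:T. ✗
h: no successors, so [][]p holds vacuously. ✓
— 3 worlds.

5 and 3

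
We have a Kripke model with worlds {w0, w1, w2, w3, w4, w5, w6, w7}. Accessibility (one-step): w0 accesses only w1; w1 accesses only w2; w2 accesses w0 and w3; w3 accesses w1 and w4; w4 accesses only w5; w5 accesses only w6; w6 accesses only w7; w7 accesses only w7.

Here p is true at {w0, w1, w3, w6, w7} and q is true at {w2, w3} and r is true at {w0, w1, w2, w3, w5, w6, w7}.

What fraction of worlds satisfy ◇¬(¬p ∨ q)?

3/4

w0: successors {w1}; ¬(¬p ∨ q) there: w1:T. ✓
w1: successors {w2}; ¬(¬p ∨ q) there: w2:F. ✗
w2: successors {w0, w3}; ¬(¬p ∨ q) there: w0:T, w3:F. ✓
w3: successors {w1, w4}; ¬(¬p ∨ q) there: w1:T, w4:F. ✓
w4: successors {w5}; ¬(¬p ∨ q) there: w5:F. ✗
w5: successors {w6}; ¬(¬p ∨ q) there: w6:T. ✓
w6: successors {w7}; ¬(¬p ∨ q) there: w7:T. ✓
w7: successors {w7}; ¬(¬p ∨ q) there: w7:T. ✓
That's 6 of 8 worlds, so 6/8 = 3/4.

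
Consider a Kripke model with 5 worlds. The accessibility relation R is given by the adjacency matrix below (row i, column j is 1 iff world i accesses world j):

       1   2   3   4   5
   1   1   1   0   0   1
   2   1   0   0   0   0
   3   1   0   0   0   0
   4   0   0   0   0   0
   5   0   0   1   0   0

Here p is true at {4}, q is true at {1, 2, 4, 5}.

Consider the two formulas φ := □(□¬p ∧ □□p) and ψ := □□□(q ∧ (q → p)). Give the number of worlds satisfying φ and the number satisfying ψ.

For □(□¬p ∧ □□p):
1: successors {1, 2, 5}; □¬p ∧ □□p there: 1:F, 2:F, 5:F. ✗
2: successors {1}; □¬p ∧ □□p there: 1:F. ✗
3: successors {1}; □¬p ∧ □□p there: 1:F. ✗
4: no successors, so □(□¬p ∧ □□p) holds vacuously. ✓
5: successors {3}; □¬p ∧ □□p there: 3:F. ✗
— 1 world.
For □□□(q ∧ (q → p)):
1: successors {1, 2, 5}; □□(q ∧ (q → p)) there: 1:F, 2:F, 5:F. ✗
2: successors {1}; □□(q ∧ (q → p)) there: 1:F. ✗
3: successors {1}; □□(q ∧ (q → p)) there: 1:F. ✗
4: no successors, so □□□(q ∧ (q → p)) holds vacuously. ✓
5: successors {3}; □□(q ∧ (q → p)) there: 3:F. ✗
— 1 world.

1 and 1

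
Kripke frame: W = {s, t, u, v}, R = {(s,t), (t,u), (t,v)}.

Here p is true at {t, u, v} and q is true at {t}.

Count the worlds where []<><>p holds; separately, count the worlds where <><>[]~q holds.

For []<><>p:
s: successors {t}; <><>p there: t:F. ✗
t: successors {u, v}; <><>p there: u:F, v:F. ✗
u: no successors, so []<><>p holds vacuously. ✓
v: no successors, so []<><>p holds vacuously. ✓
— 2 worlds.
For <><>[]~q:
s: successors {t}; <>[]~q there: t:T. ✓
t: successors {u, v}; <>[]~q there: u:F, v:F. ✗
u: no successors, so <><>[]~q fails. ✗
v: no successors, so <><>[]~q fails. ✗
— 1 world.

2 and 1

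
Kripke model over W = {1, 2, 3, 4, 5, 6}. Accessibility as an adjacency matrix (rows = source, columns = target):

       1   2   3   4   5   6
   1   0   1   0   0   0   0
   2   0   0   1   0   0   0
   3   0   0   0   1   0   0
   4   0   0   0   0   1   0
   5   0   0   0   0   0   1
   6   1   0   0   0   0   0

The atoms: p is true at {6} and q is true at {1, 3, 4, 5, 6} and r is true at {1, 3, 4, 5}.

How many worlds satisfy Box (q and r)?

4

1: successors {2}; q and r there: 2:F. ✗
2: successors {3}; q and r there: 3:T. ✓
3: successors {4}; q and r there: 4:T. ✓
4: successors {5}; q and r there: 5:T. ✓
5: successors {6}; q and r there: 6:F. ✗
6: successors {1}; q and r there: 1:T. ✓
Satisfying worlds: {2, 3, 4, 6}.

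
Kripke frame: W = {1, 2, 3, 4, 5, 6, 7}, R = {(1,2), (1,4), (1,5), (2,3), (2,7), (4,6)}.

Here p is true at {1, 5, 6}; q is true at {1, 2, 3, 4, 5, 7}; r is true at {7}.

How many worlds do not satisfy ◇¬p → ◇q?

1: ◇¬p is T, ◇q is T. ✓
2: ◇¬p is T, ◇q is T. ✓
3: ◇¬p is F, ◇q is F. ✓
4: ◇¬p is F, ◇q is F. ✓
5: ◇¬p is F, ◇q is F. ✓
6: ◇¬p is F, ◇q is F. ✓
7: ◇¬p is F, ◇q is F. ✓
Satisfying worlds: {1, 2, 3, 4, 5, 6, 7}.
So ◇¬p → ◇q fails at the other 0 worlds.

0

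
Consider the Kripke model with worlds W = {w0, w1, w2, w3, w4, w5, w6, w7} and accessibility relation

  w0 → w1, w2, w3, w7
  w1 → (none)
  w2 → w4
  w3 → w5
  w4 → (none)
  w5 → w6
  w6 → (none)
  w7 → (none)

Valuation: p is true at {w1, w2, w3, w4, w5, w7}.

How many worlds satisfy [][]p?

7

w0: successors {w1, w2, w3, w7}; []p there: w1:T, w2:T, w3:T, w7:T. ✓
w1: no successors, so [][]p holds vacuously. ✓
w2: successors {w4}; []p there: w4:T. ✓
w3: successors {w5}; []p there: w5:F. ✗
w4: no successors, so [][]p holds vacuously. ✓
w5: successors {w6}; []p there: w6:T. ✓
w6: no successors, so [][]p holds vacuously. ✓
w7: no successors, so [][]p holds vacuously. ✓
Satisfying worlds: {w0, w1, w2, w4, w5, w6, w7}.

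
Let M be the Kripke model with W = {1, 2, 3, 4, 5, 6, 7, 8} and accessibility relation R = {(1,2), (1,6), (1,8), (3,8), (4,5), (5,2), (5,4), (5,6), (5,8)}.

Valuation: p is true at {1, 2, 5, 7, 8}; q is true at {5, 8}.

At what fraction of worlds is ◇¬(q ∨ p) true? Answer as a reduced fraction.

1/4

1: successors {2, 6, 8}; ¬(q ∨ p) there: 2:F, 6:T, 8:F. ✓
2: no successors, so ◇¬(q ∨ p) fails. ✗
3: successors {8}; ¬(q ∨ p) there: 8:F. ✗
4: successors {5}; ¬(q ∨ p) there: 5:F. ✗
5: successors {2, 4, 6, 8}; ¬(q ∨ p) there: 2:F, 4:T, 6:T, 8:F. ✓
6: no successors, so ◇¬(q ∨ p) fails. ✗
7: no successors, so ◇¬(q ∨ p) fails. ✗
8: no successors, so ◇¬(q ∨ p) fails. ✗
That's 2 of 8 worlds, so 2/8 = 1/4.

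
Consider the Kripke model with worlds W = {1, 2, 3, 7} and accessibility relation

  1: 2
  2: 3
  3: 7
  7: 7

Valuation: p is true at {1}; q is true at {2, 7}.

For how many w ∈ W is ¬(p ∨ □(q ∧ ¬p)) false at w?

1: p ∨ □(q ∧ ¬p) is T. ✗
2: p ∨ □(q ∧ ¬p) is F. ✓
3: p ∨ □(q ∧ ¬p) is T. ✗
7: p ∨ □(q ∧ ¬p) is T. ✗
Satisfying worlds: {2}.
So ¬(p ∨ □(q ∧ ¬p)) fails at the other 3 worlds.

3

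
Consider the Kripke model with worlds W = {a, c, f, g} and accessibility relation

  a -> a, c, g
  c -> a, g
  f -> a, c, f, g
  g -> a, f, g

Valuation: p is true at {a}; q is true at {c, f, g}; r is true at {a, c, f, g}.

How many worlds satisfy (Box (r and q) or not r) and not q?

a: Box (r and q) or not r is F, not q is T. ✗
c: Box (r and q) or not r is F, not q is F. ✗
f: Box (r and q) or not r is F, not q is F. ✗
g: Box (r and q) or not r is F, not q is F. ✗
Satisfying worlds: ∅.

0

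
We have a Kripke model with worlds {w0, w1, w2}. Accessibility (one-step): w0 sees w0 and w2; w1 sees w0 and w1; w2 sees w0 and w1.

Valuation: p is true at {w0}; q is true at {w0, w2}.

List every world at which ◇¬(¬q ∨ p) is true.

w0: successors {w0, w2}; ¬(¬q ∨ p) there: w0:F, w2:T. ✓
w1: successors {w0, w1}; ¬(¬q ∨ p) there: w0:F, w1:F. ✗
w2: successors {w0, w1}; ¬(¬q ∨ p) there: w0:F, w1:F. ✗

{w0}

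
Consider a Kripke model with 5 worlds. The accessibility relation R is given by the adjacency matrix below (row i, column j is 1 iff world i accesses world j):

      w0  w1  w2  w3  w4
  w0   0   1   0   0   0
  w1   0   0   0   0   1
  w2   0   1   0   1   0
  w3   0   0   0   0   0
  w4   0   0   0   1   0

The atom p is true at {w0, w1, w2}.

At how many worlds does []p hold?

w0: successors {w1}; p there: w1:T. ✓
w1: successors {w4}; p there: w4:F. ✗
w2: successors {w1, w3}; p there: w1:T, w3:F. ✗
w3: no successors, so []p holds vacuously. ✓
w4: successors {w3}; p there: w3:F. ✗
Satisfying worlds: {w0, w3}.

2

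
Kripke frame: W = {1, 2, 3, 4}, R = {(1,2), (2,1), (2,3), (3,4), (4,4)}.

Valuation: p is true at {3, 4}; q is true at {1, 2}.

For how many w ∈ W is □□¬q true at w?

2

1: successors {2}; □¬q there: 2:F. ✗
2: successors {1, 3}; □¬q there: 1:F, 3:T. ✗
3: successors {4}; □¬q there: 4:T. ✓
4: successors {4}; □¬q there: 4:T. ✓
Satisfying worlds: {3, 4}.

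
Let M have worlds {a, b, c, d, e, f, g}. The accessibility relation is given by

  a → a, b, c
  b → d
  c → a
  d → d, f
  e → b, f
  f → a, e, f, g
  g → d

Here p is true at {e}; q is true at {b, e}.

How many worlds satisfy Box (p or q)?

0

a: successors {a, b, c}; p or q there: a:F, b:T, c:F. ✗
b: successors {d}; p or q there: d:F. ✗
c: successors {a}; p or q there: a:F. ✗
d: successors {d, f}; p or q there: d:F, f:F. ✗
e: successors {b, f}; p or q there: b:T, f:F. ✗
f: successors {a, e, f, g}; p or q there: a:F, e:T, f:F, g:F. ✗
g: successors {d}; p or q there: d:F. ✗
Satisfying worlds: ∅.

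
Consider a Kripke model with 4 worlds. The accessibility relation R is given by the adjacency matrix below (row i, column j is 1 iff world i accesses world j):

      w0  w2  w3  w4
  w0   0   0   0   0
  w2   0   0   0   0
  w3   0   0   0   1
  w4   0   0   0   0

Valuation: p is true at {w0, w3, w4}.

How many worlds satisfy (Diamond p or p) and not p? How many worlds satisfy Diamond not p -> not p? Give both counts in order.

For (Diamond p or p) and not p:
w0: Diamond p or p is T, not p is F. ✗
w2: Diamond p or p is F, not p is T. ✗
w3: Diamond p or p is T, not p is F. ✗
w4: Diamond p or p is T, not p is F. ✗
— 0 worlds.
For Diamond not p -> not p:
w0: Diamond not p is F, not p is F. ✓
w2: Diamond not p is F, not p is T. ✓
w3: Diamond not p is F, not p is F. ✓
w4: Diamond not p is F, not p is F. ✓
— 4 worlds.

0 and 4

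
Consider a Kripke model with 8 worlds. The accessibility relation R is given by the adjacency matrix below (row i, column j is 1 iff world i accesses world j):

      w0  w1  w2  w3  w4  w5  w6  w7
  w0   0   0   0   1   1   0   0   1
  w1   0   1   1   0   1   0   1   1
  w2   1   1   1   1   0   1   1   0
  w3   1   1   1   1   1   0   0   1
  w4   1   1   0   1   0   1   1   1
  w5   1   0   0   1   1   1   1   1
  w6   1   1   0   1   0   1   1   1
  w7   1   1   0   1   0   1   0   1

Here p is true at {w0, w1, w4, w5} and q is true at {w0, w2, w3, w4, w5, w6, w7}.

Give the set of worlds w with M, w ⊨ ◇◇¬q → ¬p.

{w2, w3, w6, w7}

w0: ◇◇¬q is T, ¬p is F. ✗
w1: ◇◇¬q is T, ¬p is F. ✗
w2: ◇◇¬q is T, ¬p is T. ✓
w3: ◇◇¬q is T, ¬p is T. ✓
w4: ◇◇¬q is T, ¬p is F. ✗
w5: ◇◇¬q is T, ¬p is F. ✗
w6: ◇◇¬q is T, ¬p is T. ✓
w7: ◇◇¬q is T, ¬p is T. ✓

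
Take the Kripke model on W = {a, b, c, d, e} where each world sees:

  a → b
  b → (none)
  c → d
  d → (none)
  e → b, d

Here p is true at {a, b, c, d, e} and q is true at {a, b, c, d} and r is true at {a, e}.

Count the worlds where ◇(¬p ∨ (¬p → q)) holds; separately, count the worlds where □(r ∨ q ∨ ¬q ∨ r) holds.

For ◇(¬p ∨ (¬p → q)):
a: successors {b}; ¬p ∨ (¬p → q) there: b:T. ✓
b: no successors, so ◇(¬p ∨ (¬p → q)) fails. ✗
c: successors {d}; ¬p ∨ (¬p → q) there: d:T. ✓
d: no successors, so ◇(¬p ∨ (¬p → q)) fails. ✗
e: successors {b, d}; ¬p ∨ (¬p → q) there: b:T, d:T. ✓
— 3 worlds.
For □(r ∨ q ∨ ¬q ∨ r):
a: successors {b}; r ∨ q ∨ ¬q ∨ r there: b:T. ✓
b: no successors, so □(r ∨ q ∨ ¬q ∨ r) holds vacuously. ✓
c: successors {d}; r ∨ q ∨ ¬q ∨ r there: d:T. ✓
d: no successors, so □(r ∨ q ∨ ¬q ∨ r) holds vacuously. ✓
e: successors {b, d}; r ∨ q ∨ ¬q ∨ r there: b:T, d:T. ✓
— 5 worlds.

3 and 5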